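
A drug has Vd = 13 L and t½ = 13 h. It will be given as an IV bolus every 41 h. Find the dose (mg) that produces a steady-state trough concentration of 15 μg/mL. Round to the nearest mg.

1541 mg

τ/t½ = 41/13 ≈ 3.1538, so f = (1/2)^(41/13) ≈ 0.112356.
Cmin,ss = (D/Vd)·f/(1−f), so D = Cmin,ss·Vd·(1−f)/f.
D = 15 × 13 × (1−f)/f ≈ 15 × 13 × 7.90028 ≈ 1540.55 mg.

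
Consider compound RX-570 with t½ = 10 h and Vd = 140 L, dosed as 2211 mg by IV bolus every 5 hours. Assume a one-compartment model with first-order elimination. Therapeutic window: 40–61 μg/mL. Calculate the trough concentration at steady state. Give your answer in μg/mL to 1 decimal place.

38.1 μg/mL

τ/t½ = 5/10 ≈ 0.5, so fraction remaining f = (1/2)^(5/10) ≈ 0.7071.
Single-dose peak C₀ = D/Vd = 2211/140 ≈ 15.793 μg/mL.
Steady-state trough Cmin,ss = C₀·f/(1−f) ≈ 15.793 × 0.7071/0.2929 ≈ 38.126 μg/mL.
Trough 38.1 μg/mL vs MEC 40 μg/mL: subtherapeutic.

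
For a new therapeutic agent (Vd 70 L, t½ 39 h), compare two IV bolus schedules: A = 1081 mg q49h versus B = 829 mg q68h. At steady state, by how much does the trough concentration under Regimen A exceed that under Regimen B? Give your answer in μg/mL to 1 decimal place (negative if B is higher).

Regimen A: f = (1/2)^(49/39) ≈ 0.4186; Cmin,ss = (1081/70)·f/(1−f) ≈ 11.119 μg/mL.
Regimen B: f = (1/2)^(68/39) ≈ 0.2986; Cmin,ss = (829/70)·f/(1−f) ≈ 5.042 μg/mL.
Difference ≈ 11.119 − 5.042 ≈ 6.077 μg/mL.

6.1 μg/mL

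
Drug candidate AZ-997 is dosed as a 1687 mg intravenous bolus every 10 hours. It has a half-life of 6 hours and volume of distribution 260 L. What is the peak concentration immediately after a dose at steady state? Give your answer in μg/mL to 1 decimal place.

k = ln2/t½ = ln2/6 ≈ 0.115525 h⁻¹; fraction remaining f = e^(−kτ) = e^(−0.115525×10) ≈ 0.3150.
At steady state, accumulation factor R = 1/(1 − e^(−kτ)) ≈ 1.4599.
Single-dose peak C₀ = D/Vd = 1687/260 ≈ 6.488 μg/mL.
Steady-state peak Cmax,ss = C₀·R ≈ 6.488 × 1.4599 ≈ 9.472 μg/mL.

9.5 μg/mL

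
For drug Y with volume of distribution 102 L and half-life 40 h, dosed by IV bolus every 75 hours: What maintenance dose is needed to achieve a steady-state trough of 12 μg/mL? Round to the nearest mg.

3266 mg

τ/t½ = 75/40 ≈ 1.875, so f = (1/2)^(75/40) ≈ 0.272627.
Cmin,ss = (D/Vd)·f/(1−f), so D = Cmin,ss·Vd·(1−f)/f.
D = 12 × 102 × (1−f)/f ≈ 12 × 102 × 2.66802 ≈ 3265.66 mg.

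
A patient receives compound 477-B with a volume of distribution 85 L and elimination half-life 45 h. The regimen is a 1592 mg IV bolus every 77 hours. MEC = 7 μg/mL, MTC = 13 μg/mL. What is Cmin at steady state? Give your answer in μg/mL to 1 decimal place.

8.2 μg/mL

Over one 77-h interval, 77/45 ≈ 1.7111 half-lives elapse, leaving f ≈ 0.3054 of each dose.
Accumulation ratio R = 1/(1 − f) ≈ 1/0.6946 ≈ 1.4397.
Each bolus raises the concentration by D/Vd = 1592/85 ≈ 18.729 μg/mL.
Cmax,ss = C₀/(1 − f) ≈ 18.729/0.6946 ≈ 26.964 μg/mL.
Steady-state trough Cmin,ss = Cmax,ss·f ≈ 26.964 × 0.3054 ≈ 8.235 μg/mL.
Trough 8.2 μg/mL vs MEC 7 μg/mL: adequate.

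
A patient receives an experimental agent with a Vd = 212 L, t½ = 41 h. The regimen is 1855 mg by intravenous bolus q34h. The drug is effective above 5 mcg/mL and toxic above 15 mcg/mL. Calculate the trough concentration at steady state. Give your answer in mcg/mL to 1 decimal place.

11.3 mcg/mL

Over one 34-h interval, 34/41 ≈ 0.82927 half-lives elapse, leaving f ≈ 0.5628 of each dose.
Each bolus raises the concentration by D/Vd = 1855/212 ≈ 8.750 mcg/mL.
Steady-state trough Cmin,ss = C₀·f/(1−f) ≈ 8.750 × 0.5628/0.4372 ≈ 11.264 mcg/mL.
Trough 11.3 mcg/mL vs MEC 5 mcg/mL: adequate.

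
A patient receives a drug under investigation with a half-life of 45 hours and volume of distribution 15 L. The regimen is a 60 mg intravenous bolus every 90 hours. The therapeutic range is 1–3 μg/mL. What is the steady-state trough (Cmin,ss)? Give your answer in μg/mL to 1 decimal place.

The dosing interval is 2 half-lives, so f = 2^(−2) = 0.25.
Accumulation ratio R = 1/(1 − f) = 1/0.75 = 4/3.
Single-dose peak C₀ = D/Vd = 60/15 = 4 μg/mL.
Steady-state peak Cmax,ss = C₀·R = 4 × 4/3 ≈ 5.333 μg/mL.
Steady-state trough Cmin,ss = Cmax,ss·f ≈ 5.333 × 0.25 ≈ 1.333 μg/mL.
Trough 1.3 μg/mL vs MEC 1 μg/mL: adequate.

1.3 μg/mL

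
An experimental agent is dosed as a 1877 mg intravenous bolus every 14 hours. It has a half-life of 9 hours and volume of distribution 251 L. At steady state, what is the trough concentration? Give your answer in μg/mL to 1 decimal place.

τ/t½ = 14/9 ≈ 1.5556, so fraction remaining f = (1/2)^(14/9) ≈ 0.3402.
At steady state, accumulation factor R = 1/(1 − e^(−kτ)) ≈ 1.5156.
Each bolus raises the concentration by D/Vd = 1877/251 ≈ 7.478 μg/mL.
Steady-state peak Cmax,ss = C₀·R ≈ 7.478 × 1.5156 ≈ 11.334 μg/mL.
One interval later, Cmin,ss = Cmax,ss·e^(−kτ) ≈ 11.334 × 0.3402 ≈ 3.856 μg/mL.

3.9 μg/mL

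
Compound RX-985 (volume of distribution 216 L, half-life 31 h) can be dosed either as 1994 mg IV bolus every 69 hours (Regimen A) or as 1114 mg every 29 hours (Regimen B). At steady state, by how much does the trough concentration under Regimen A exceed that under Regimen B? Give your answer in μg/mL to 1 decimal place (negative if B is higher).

Regimen A: f = (1/2)^(69/31) ≈ 0.2138; Cmin,ss = (1994/216)·f/(1−f) ≈ 2.510 μg/mL.
Regimen B: f = (1/2)^(29/31) ≈ 0.5229; Cmin,ss = (1114/216)·f/(1−f) ≈ 5.653 μg/mL.
Difference ≈ 2.510 − 5.653 ≈ -3.143 μg/mL.

-3.1 μg/mL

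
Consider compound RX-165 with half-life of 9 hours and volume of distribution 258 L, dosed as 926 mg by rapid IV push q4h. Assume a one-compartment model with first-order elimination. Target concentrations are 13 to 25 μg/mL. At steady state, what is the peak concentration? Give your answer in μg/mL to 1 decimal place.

Over one 4-h interval, 4/9 ≈ 0.44444 half-lives elapse, leaving f ≈ 0.7349 of each dose.
At steady state, accumulation factor R = 1/(1 − e^(−kτ)) ≈ 3.7722.
Each bolus raises the concentration by D/Vd = 926/258 ≈ 3.589 μg/mL.
Cmax,ss = C₀/(1 − f) ≈ 3.589/0.2651 ≈ 13.538 μg/mL.
Peak 13.5 μg/mL vs MTC 25 μg/mL: below toxic threshold.

13.5 μg/mL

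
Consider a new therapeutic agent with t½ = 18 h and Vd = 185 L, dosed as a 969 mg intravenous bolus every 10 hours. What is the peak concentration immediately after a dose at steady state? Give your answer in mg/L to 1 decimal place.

k = ln2/t½ = ln2/18 ≈ 0.038508 h⁻¹; fraction remaining f = e^(−kτ) = e^(−0.038508×10) ≈ 0.6804.
Accumulation ratio R = 1/(1 − f) ≈ 1/0.3196 ≈ 3.1289.
Single-dose peak C₀ = D/Vd = 969/185 ≈ 5.238 mg/L.
Cmax,ss = C₀/(1 − f) ≈ 5.238/0.3196 ≈ 16.389 mg/L.

16.4 mg/L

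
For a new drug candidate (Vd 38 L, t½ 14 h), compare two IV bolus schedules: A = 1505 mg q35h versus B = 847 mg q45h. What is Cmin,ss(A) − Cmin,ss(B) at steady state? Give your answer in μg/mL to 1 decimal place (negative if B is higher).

Regimen A: f = (1/2)^(35/14) ≈ 0.1768; Cmin,ss = (1505/38)·f/(1−f) ≈ 8.506 μg/mL.
Regimen B: f = (1/2)^(45/14) ≈ 0.1077; Cmin,ss = (847/38)·f/(1−f) ≈ 2.690 μg/mL.
Difference ≈ 8.506 − 2.690 ≈ 5.816 μg/mL.

5.8 μg/mL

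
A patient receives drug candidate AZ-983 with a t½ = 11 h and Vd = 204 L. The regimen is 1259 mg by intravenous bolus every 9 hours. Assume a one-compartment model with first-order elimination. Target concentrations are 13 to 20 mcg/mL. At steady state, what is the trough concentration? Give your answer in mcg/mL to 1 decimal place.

τ/t½ = 9/11 ≈ 0.81818, so fraction remaining f = (1/2)^(9/11) ≈ 0.5672.
At steady state, accumulation factor R = 1/(1 − e^(−kτ)) ≈ 2.3105.
Each bolus raises the concentration by D/Vd = 1259/204 ≈ 6.172 mcg/mL.
Cmax,ss = C₀/(1 − f) ≈ 6.172/0.4328 ≈ 14.261 mcg/mL.
Steady-state trough Cmin,ss = Cmax,ss·f ≈ 14.261 × 0.5672 ≈ 8.089 mcg/mL.
Trough 8.1 mcg/mL vs MEC 13 mcg/mL: subtherapeutic.

8.1 mcg/mL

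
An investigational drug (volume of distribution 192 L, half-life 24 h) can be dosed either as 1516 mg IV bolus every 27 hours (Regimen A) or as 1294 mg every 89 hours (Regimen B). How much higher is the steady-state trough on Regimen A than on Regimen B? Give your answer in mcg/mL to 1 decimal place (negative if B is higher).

6.1 mcg/mL

Regimen A: f = (1/2)^(27/24) ≈ 0.4585; Cmin,ss = (1516/192)·f/(1−f) ≈ 6.686 mcg/mL.
Regimen B: f = (1/2)^(89/24) ≈ 0.0765; Cmin,ss = (1294/192)·f/(1−f) ≈ 0.558 mcg/mL.
Difference ≈ 6.686 − 0.558 ≈ 6.128 mcg/mL.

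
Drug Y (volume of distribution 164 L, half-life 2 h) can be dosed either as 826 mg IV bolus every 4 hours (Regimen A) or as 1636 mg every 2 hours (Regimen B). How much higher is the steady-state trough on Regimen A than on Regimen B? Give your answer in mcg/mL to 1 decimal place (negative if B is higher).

-8.3 mcg/mL

Regimen A: f = (1/2)^(4/2) ≈ 0.2500; Cmin,ss = (826/164)·f/(1−f) ≈ 1.679 mcg/mL.
Regimen B: f = (1/2)^(2/2) ≈ 0.5000; Cmin,ss = (1636/164)·f/(1−f) ≈ 9.976 mcg/mL.
Difference ≈ 1.679 − 9.976 ≈ -8.297 mcg/mL.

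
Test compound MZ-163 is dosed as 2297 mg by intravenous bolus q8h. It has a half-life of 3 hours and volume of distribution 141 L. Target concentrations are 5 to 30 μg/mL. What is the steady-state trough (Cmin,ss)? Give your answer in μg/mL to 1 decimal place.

3.0 μg/mL

τ/t½ = 8/3 ≈ 2.6667, so fraction remaining f = (1/2)^(8/3) ≈ 0.1575.
At steady state, accumulation factor R = 1/(1 − e^(−kτ)) ≈ 1.1869.
Each bolus raises the concentration by D/Vd = 2297/141 ≈ 16.291 μg/mL.
Cmax,ss = C₀/(1 − f) ≈ 16.291/0.8425 ≈ 19.336 μg/mL.
One interval later, Cmin,ss = Cmax,ss·e^(−kτ) ≈ 19.336 × 0.1575 ≈ 3.045 μg/mL.
Trough 3.0 μg/mL vs MEC 5 μg/mL: subtherapeutic.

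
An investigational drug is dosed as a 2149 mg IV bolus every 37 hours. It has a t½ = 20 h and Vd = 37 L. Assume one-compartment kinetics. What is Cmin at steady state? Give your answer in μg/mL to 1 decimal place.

22.3 μg/mL

τ/t½ = 37/20 ≈ 1.85, so fraction remaining f = (1/2)^(37/20) ≈ 0.2774.
Each bolus raises the concentration by D/Vd = 2149/37 ≈ 58.081 μg/mL.
Steady-state trough Cmin,ss = C₀·f/(1−f) ≈ 58.081 × 0.2774/0.7226 ≈ 22.297 μg/mL.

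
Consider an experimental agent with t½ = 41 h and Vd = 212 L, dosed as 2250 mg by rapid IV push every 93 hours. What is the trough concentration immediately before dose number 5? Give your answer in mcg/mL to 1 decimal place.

2.8 mcg/mL

f = (1/2)^(τ/t½) = (1/2)^(93/41) ≈ 0.2076.
C₀ = D/Vd = 2250/212 ≈ 10.613 mcg/mL.
Before the 5th dose, 4 doses have been given. Superposition: Cmin = C₀·(f + f² + … + f^4).
≈ 10.613 × (0.2076 + 0.0431 + 0.0089 + 0.0019) ≈ 10.613 × 0.2615 ≈ 2.775 mcg/mL.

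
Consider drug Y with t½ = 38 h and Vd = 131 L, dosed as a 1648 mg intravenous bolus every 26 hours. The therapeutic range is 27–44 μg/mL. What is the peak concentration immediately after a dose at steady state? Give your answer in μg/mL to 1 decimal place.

τ/t½ = 26/38 ≈ 0.68421, so fraction remaining f = (1/2)^(26/38) ≈ 0.6223.
At steady state, accumulation factor R = 1/(1 − e^(−kτ)) ≈ 2.6476.
Single-dose peak C₀ = D/Vd = 1648/131 ≈ 12.580 μg/mL.
Steady-state peak Cmax,ss = C₀·R ≈ 12.580 × 2.6476 ≈ 33.307 μg/mL.
Peak 33.3 μg/mL vs MTC 44 μg/mL: below toxic threshold.

33.3 μg/mL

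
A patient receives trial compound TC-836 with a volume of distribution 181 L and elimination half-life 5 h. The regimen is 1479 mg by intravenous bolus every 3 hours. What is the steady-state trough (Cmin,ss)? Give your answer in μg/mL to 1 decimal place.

15.8 μg/mL

τ/t½ = 3/5 ≈ 0.6, so fraction remaining f = (1/2)^(3/5) ≈ 0.6598.
Accumulation ratio R = 1/(1 − f) ≈ 1/0.3402 ≈ 2.9394.
Each bolus raises the concentration by D/Vd = 1479/181 ≈ 8.171 μg/mL.
Steady-state peak Cmax,ss = C₀·R ≈ 8.171 × 2.9394 ≈ 24.018 μg/mL.
Steady-state trough Cmin,ss = Cmax,ss·f ≈ 24.018 × 0.6598 ≈ 15.847 μg/mL.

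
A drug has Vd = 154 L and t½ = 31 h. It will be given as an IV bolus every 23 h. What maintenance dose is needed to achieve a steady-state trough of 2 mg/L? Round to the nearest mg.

207 mg

τ/t½ = 23/31 ≈ 0.74194, so f = (1/2)^(23/31) ≈ 0.597937.
Cmin,ss = (D/Vd)·f/(1−f), so D = Cmin,ss·Vd·(1−f)/f.
D = 2 × 154 × (1−f)/f ≈ 2 × 154 × 0.67242 ≈ 207.11 mg.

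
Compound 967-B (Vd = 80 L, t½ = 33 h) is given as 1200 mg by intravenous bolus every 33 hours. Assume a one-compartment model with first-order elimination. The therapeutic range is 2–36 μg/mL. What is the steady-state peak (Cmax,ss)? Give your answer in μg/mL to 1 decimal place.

The dosing interval is 1 half-life, so f = 2^(−1) = 0.5.
Accumulation ratio R = 1/(1 − f) = 1/0.5 = 2/1.
Single-dose peak C₀ = D/Vd = 1200/80 = 15 μg/mL.
Steady-state peak Cmax,ss = C₀·R = 15 × 2/1 ≈ 30.000 μg/mL.
Peak 30.0 μg/mL vs MTC 36 μg/mL: below toxic threshold.

30.0 μg/mL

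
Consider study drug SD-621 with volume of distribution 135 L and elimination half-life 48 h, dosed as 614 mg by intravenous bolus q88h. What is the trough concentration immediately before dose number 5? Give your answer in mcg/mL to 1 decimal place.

1.8 mcg/mL

f = (1/2)^(τ/t½) = (1/2)^(88/48) ≈ 0.2806.
C₀ = D/Vd = 614/135 ≈ 4.548 mcg/mL.
Before the 5th dose, 4 doses have been given. Superposition: Cmin = C₀·(f + f² + … + f^4).
≈ 4.548 × (0.2806 + 0.0787 + 0.0221 + 0.0062) ≈ 4.548 × 0.3876 ≈ 1.763 mcg/mL.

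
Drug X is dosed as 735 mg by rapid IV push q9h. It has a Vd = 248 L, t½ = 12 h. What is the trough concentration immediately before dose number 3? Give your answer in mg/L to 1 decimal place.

2.8 mg/L

f = (1/2)^(τ/t½) = (1/2)^(9/12) ≈ 0.5946.
C₀ = D/Vd = 735/248 ≈ 2.964 mg/L.
Before the 3rd dose, 2 doses have been given. Superposition: Cmin = C₀·(f + f²).
≈ 2.964 × (0.5946 + 0.3535) ≈ 2.964 × 0.9481 ≈ 2.810 mg/L.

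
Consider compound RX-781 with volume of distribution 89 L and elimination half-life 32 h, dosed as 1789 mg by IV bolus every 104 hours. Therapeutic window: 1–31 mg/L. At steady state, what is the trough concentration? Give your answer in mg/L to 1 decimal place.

τ/t½ = 104/32 ≈ 3.25, so fraction remaining f = (1/2)^(104/32) ≈ 0.1051.
At steady state, accumulation factor R = 1/(1 − e^(−kτ)) ≈ 1.1174.
Each bolus raises the concentration by D/Vd = 1789/89 ≈ 20.101 mg/L.
Steady-state peak Cmax,ss = C₀·R ≈ 20.101 × 1.1174 ≈ 22.461 mg/L.
One interval later, Cmin,ss = Cmax,ss·e^(−kτ) ≈ 22.461 × 0.1051 ≈ 2.361 mg/L.
Trough 2.4 mg/L vs MEC 1 mg/L: adequate.

2.4 mg/L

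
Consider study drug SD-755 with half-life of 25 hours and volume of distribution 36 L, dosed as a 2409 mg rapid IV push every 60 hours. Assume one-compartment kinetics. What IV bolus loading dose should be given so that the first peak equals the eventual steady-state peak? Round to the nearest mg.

f = (1/2)^(60/25) ≈ 0.189465; accumulation ratio R = 1/(1−f) ≈ 1.23375.
Loading dose to hit Cmax,ss on first dose: D_load = D_maint·R ≈ 2409 × 1.23375 ≈ 2972.10 mg.

2972 mg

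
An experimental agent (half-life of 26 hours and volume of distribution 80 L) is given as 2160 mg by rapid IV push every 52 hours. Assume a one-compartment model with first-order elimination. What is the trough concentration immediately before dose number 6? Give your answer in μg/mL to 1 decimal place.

9.0 μg/mL

f = (1/2)^(τ/t½) = (1/2)^(52/26) ≈ 0.2500.
C₀ = D/Vd = 2160/80 ≈ 27.000 μg/mL.
Before the 6th dose, 5 doses have been given. Superposition: Cmin = C₀·(f + f² + … + f^5).
≈ 27.000 × (0.2500 + 0.0625 + 0.0156 + 0.0039 + 0.0010) ≈ 27.000 × 0.3330 ≈ 8.991 μg/mL.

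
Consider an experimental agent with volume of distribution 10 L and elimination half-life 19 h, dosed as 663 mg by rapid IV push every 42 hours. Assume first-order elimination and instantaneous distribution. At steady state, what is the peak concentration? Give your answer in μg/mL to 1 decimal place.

k = ln2/t½ = ln2/19 ≈ 0.036481 h⁻¹; fraction remaining f = e^(−kτ) = e^(−0.036481×42) ≈ 0.2161.
At steady state, accumulation factor R = 1/(1 − e^(−kτ)) ≈ 1.2757.
Each bolus raises the concentration by D/Vd = 663/10 ≈ 66.300 μg/mL.
Steady-state peak Cmax,ss = C₀·R ≈ 66.300 × 1.2757 ≈ 84.579 μg/mL.

84.6 μg/mL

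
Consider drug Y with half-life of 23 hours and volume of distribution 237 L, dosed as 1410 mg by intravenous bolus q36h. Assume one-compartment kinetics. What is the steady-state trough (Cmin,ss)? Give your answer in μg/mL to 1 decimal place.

3.0 μg/mL

τ/t½ = 36/23 ≈ 1.5652, so fraction remaining f = (1/2)^(36/23) ≈ 0.3379.
Accumulation ratio R = 1/(1 − f) ≈ 1/0.6621 ≈ 1.5103.
Each bolus raises the concentration by D/Vd = 1410/237 ≈ 5.949 μg/mL.
Cmax,ss = C₀/(1 − f) ≈ 5.949/0.6621 ≈ 8.985 μg/mL.
One interval later, Cmin,ss = Cmax,ss·e^(−kτ) ≈ 8.985 × 0.3379 ≈ 3.036 μg/mL.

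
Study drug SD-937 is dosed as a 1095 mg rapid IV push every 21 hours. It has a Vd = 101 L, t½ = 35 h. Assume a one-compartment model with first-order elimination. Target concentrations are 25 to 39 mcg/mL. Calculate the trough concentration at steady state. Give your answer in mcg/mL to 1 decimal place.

Over one 21-h interval, 21/35 ≈ 0.6 half-lives elapse, leaving f ≈ 0.6598 of each dose.
At steady state, accumulation factor R = 1/(1 − e^(−kτ)) ≈ 2.9394.
Each bolus raises the concentration by D/Vd = 1095/101 ≈ 10.842 mcg/mL.
Cmax,ss = C₀/(1 − f) ≈ 10.842/0.3402 ≈ 31.869 mcg/mL.
One interval later, Cmin,ss = Cmax,ss·e^(−kτ) ≈ 31.869 × 0.6598 ≈ 21.027 mcg/mL.
Trough 21.0 mcg/mL vs MEC 25 mcg/mL: subtherapeutic.

21.0 mcg/mL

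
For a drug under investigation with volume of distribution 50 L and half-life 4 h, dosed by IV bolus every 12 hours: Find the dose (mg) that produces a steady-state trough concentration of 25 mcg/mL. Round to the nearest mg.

8750 mg

τ/t½ = 12/4 ≈ 3, so f = (1/2)^(12/4) ≈ 0.125000.
Cmin,ss = (D/Vd)·f/(1−f), so D = Cmin,ss·Vd·(1−f)/f.
D = 25 × 50 × (1−f)/f ≈ 25 × 50 × 7.00000 ≈ 8750.00 mg.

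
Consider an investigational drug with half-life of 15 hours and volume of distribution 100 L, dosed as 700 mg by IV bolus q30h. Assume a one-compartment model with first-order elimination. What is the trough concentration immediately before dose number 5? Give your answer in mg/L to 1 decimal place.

2.3 mg/L

f = (1/2)^(τ/t½) = (1/2)^(30/15) ≈ 0.2500.
C₀ = D/Vd = 700/100 ≈ 7.000 mg/L.
Before the 5th dose, 4 doses have been given. Superposition: Cmin = C₀·(f + f² + … + f^4).
≈ 7.000 × (0.2500 + 0.0625 + 0.0156 + 0.0039) ≈ 7.000 × 0.3320 ≈ 2.324 mg/L.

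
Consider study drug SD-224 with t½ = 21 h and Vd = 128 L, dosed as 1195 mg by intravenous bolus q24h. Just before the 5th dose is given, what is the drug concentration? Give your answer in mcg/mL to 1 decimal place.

7.4 mcg/mL

f = (1/2)^(τ/t½) = (1/2)^(24/21) ≈ 0.4529.
C₀ = D/Vd = 1195/128 ≈ 9.336 mcg/mL.
Before the 5th dose, 4 doses have been given. Superposition: Cmin = C₀·(f + f² + … + f^4).
≈ 9.336 × (0.4529 + 0.2051 + 0.0929 + 0.0421) ≈ 9.336 × 0.7930 ≈ 7.403 mcg/mL.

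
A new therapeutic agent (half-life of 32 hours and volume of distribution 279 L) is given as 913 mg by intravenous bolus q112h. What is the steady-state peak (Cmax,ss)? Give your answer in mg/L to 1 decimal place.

3.6 mg/L

Over one 112-h interval, 112/32 ≈ 3.5 half-lives elapse, leaving f ≈ 0.0884 of each dose.
Accumulation ratio R = 1/(1 − f) ≈ 1/0.9116 ≈ 1.0970.
Each bolus raises the concentration by D/Vd = 913/279 ≈ 3.272 mg/L.
Cmax,ss = C₀/(1 − f) ≈ 3.272/0.9116 ≈ 3.589 mg/L.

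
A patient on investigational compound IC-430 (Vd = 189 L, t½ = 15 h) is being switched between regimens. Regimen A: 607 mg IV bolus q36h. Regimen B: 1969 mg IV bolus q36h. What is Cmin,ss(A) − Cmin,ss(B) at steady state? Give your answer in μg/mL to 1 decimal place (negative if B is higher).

Regimen A: f = (1/2)^(36/15) ≈ 0.1895; Cmin,ss = (607/189)·f/(1−f) ≈ 0.751 μg/mL.
Regimen B: f = (1/2)^(36/15) ≈ 0.1895; Cmin,ss = (1969/189)·f/(1−f) ≈ 2.436 μg/mL.
Difference ≈ 0.751 − 2.436 ≈ -1.685 μg/mL.

-1.7 μg/mL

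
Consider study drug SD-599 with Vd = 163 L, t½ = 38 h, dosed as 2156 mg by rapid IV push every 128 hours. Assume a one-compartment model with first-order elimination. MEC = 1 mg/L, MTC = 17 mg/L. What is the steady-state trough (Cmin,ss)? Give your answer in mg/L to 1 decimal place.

1.4 mg/L

τ/t½ = 128/38 ≈ 3.3684, so fraction remaining f = (1/2)^(128/38) ≈ 0.0968.
Each bolus raises the concentration by D/Vd = 2156/163 ≈ 13.227 mg/L.
Steady-state trough Cmin,ss = C₀·f/(1−f) ≈ 13.227 × 0.0968/0.9032 ≈ 1.418 mg/L.
Trough 1.4 mg/L vs MEC 1 mg/L: adequate.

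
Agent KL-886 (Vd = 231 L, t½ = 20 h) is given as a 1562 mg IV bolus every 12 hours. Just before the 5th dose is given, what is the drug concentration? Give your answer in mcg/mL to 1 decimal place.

f = (1/2)^(τ/t½) = (1/2)^(12/20) ≈ 0.6598.
C₀ = D/Vd = 1562/231 ≈ 6.762 mcg/mL.
Before the 5th dose, 4 doses have been given. Superposition: Cmin = C₀·(f + f² + … + f^4).
≈ 6.762 × (0.6598 + 0.4353 + 0.2872 + 0.1895) ≈ 6.762 × 1.5718 ≈ 10.629 mcg/mL.

10.6 mcg/mL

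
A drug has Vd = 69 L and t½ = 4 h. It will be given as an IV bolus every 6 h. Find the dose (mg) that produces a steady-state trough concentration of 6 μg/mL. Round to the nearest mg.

τ/t½ = 6/4 ≈ 1.5, so f = (1/2)^(6/4) ≈ 0.353553.
Cmin,ss = (D/Vd)·f/(1−f), so D = Cmin,ss·Vd·(1−f)/f.
D = 6 × 69 × (1−f)/f ≈ 6 × 69 × 1.82843 ≈ 756.97 mg.

757 mg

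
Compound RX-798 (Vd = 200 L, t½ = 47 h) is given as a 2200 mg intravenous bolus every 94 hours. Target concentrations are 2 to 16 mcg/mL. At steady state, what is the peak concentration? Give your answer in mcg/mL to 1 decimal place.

14.7 mcg/mL

The dosing interval is 2 half-lives, so f = 2^(−2) = 0.25.
Accumulation ratio R = 1/(1 − f) = 1/0.75 = 4/3.
Single-dose peak C₀ = D/Vd = 2200/200 = 11 mcg/mL.
Steady-state peak Cmax,ss = C₀·R = 11 × 4/3 ≈ 14.667 mcg/mL.
Peak 14.7 mcg/mL vs MTC 16 mcg/mL: below toxic threshold.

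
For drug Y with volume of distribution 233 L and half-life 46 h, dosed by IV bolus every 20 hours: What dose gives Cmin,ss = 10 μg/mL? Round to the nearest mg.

819 mg

τ/t½ = 20/46 ≈ 0.43478, so f = (1/2)^(20/46) ≈ 0.739805.
Cmin,ss = (D/Vd)·f/(1−f), so D = Cmin,ss·Vd·(1−f)/f.
D = 10 × 233 × (1−f)/f ≈ 10 × 233 × 0.35171 ≈ 819.48 mg.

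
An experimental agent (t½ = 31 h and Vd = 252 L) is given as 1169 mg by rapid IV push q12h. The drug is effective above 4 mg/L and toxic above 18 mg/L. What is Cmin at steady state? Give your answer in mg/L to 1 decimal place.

15.1 mg/L

τ/t½ = 12/31 ≈ 0.3871, so fraction remaining f = (1/2)^(12/31) ≈ 0.7647.
Single-dose peak C₀ = D/Vd = 1169/252 ≈ 4.639 mg/L.
Steady-state trough Cmin,ss = C₀·f/(1−f) ≈ 4.639 × 0.7647/0.2353 ≈ 15.076 mg/L.
Trough 15.1 mg/L vs MEC 4 mg/L: adequate.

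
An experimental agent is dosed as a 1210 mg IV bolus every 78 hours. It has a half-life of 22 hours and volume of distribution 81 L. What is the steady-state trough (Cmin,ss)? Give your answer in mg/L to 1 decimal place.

k = ln2/t½ = ln2/22 ≈ 0.031507 h⁻¹; fraction remaining f = e^(−kτ) = e^(−0.031507×78) ≈ 0.0856.
Accumulation ratio R = 1/(1 − f) ≈ 1/0.9144 ≈ 1.0936.
Each bolus raises the concentration by D/Vd = 1210/81 ≈ 14.938 mg/L.
Cmax,ss = C₀/(1 − f) ≈ 14.938/0.9144 ≈ 16.336 mg/L.
One interval later, Cmin,ss = Cmax,ss·e^(−kτ) ≈ 16.336 × 0.0856 ≈ 1.398 mg/L.

1.4 mg/L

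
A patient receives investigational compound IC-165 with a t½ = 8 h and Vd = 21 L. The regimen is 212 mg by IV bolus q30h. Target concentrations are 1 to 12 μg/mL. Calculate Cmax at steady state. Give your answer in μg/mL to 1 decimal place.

k = ln2/t½ = ln2/8 ≈ 0.086643 h⁻¹; fraction remaining f = e^(−kτ) = e^(−0.086643×30) ≈ 0.0743.
Accumulation ratio R = 1/(1 − f) ≈ 1/0.9257 ≈ 1.0803.
Each bolus raises the concentration by D/Vd = 212/21 ≈ 10.095 μg/mL.
Steady-state peak Cmax,ss = C₀·R ≈ 10.095 × 1.0803 ≈ 10.906 μg/mL.
Peak 10.9 μg/mL vs MTC 12 μg/mL: below toxic threshold.

10.9 μg/mL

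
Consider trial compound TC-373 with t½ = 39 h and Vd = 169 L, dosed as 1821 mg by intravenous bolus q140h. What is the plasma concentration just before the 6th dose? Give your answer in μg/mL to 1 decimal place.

f = (1/2)^(τ/t½) = (1/2)^(140/39) ≈ 0.0831.
C₀ = D/Vd = 1821/169 ≈ 10.775 μg/mL.
Before the 6th dose, 5 doses have been given. Superposition: Cmin = C₀·(f + f² + … + f^5).
≈ 10.775 × (0.0831 + 0.0069 + 0.0006 + 0.0000 + 0.0000) ≈ 10.775 × 0.0906 ≈ 0.976 μg/mL.

1.0 μg/mL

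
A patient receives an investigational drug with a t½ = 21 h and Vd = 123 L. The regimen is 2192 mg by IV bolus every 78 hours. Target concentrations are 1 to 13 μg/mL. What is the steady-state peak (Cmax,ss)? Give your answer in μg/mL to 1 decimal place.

19.3 μg/mL

k = ln2/t½ = ln2/21 ≈ 0.033007 h⁻¹; fraction remaining f = e^(−kτ) = e^(−0.033007×78) ≈ 0.0762.
At steady state, accumulation factor R = 1/(1 − e^(−kτ)) ≈ 1.0825.
Each bolus raises the concentration by D/Vd = 2192/123 ≈ 17.821 μg/mL.
Steady-state peak Cmax,ss = C₀·R ≈ 17.821 × 1.0825 ≈ 19.291 μg/mL.
Peak 19.3 μg/mL vs MTC 13 μg/mL: exceeds toxic threshold.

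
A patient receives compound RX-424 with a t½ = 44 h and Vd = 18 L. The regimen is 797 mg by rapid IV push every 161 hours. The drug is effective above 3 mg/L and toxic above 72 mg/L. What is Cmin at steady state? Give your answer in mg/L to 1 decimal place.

3.8 mg/L

τ/t½ = 161/44 ≈ 3.6591, so fraction remaining f = (1/2)^(161/44) ≈ 0.0792.
At steady state, accumulation factor R = 1/(1 − e^(−kτ)) ≈ 1.0860.
Each bolus raises the concentration by D/Vd = 797/18 ≈ 44.278 mg/L.
Steady-state peak Cmax,ss = C₀·R ≈ 44.278 × 1.0860 ≈ 48.086 mg/L.
One interval later, Cmin,ss = Cmax,ss·e^(−kτ) ≈ 48.086 × 0.0792 ≈ 3.808 mg/L.
Trough 3.8 mg/L vs MEC 3 mg/L: adequate.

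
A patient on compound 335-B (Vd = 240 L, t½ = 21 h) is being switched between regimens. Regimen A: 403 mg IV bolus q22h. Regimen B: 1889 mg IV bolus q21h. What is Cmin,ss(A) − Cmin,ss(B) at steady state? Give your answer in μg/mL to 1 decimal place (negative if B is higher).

Regimen A: f = (1/2)^(22/21) ≈ 0.4838; Cmin,ss = (403/240)·f/(1−f) ≈ 1.574 μg/mL.
Regimen B: f = (1/2)^(21/21) ≈ 0.5000; Cmin,ss = (1889/240)·f/(1−f) ≈ 7.871 μg/mL.
Difference ≈ 1.574 − 7.871 ≈ -6.297 μg/mL.

-6.3 μg/mL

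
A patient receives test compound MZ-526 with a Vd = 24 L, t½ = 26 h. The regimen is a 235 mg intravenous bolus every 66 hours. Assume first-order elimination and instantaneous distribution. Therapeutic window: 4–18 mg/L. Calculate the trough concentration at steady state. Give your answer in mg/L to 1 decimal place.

τ/t½ = 66/26 ≈ 2.5385, so fraction remaining f = (1/2)^(66/26) ≈ 0.1721.
At steady state, accumulation factor R = 1/(1 − e^(−kτ)) ≈ 1.2079.
Single-dose peak C₀ = D/Vd = 235/24 ≈ 9.792 mg/L.
Cmax,ss = C₀/(1 − f) ≈ 9.792/0.8279 ≈ 11.828 mg/L.
Steady-state trough Cmin,ss = Cmax,ss·f ≈ 11.828 × 0.1721 ≈ 2.036 mg/L.
Trough 2.0 mg/L vs MEC 4 mg/L: subtherapeutic.

2.0 mg/L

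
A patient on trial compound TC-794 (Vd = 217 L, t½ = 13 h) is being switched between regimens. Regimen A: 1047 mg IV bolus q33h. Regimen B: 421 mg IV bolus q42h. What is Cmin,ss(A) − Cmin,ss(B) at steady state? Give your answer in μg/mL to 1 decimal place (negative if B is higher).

0.8 μg/mL

Regimen A: f = (1/2)^(33/13) ≈ 0.1721; Cmin,ss = (1047/217)·f/(1−f) ≈ 1.003 μg/mL.
Regimen B: f = (1/2)^(42/13) ≈ 0.1065; Cmin,ss = (421/217)·f/(1−f) ≈ 0.231 μg/mL.
Difference ≈ 1.003 − 0.231 ≈ 0.772 μg/mL.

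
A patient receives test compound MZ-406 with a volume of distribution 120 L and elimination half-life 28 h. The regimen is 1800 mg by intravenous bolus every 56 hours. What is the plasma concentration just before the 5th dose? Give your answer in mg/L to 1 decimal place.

5.0 mg/L

f = (1/2)^(τ/t½) = (1/2)^(56/28) ≈ 0.2500.
C₀ = D/Vd = 1800/120 ≈ 15.000 mg/L.
Before the 5th dose, 4 doses have been given. Superposition: Cmin = C₀·(f + f² + … + f^4).
≈ 15.000 × (0.2500 + 0.0625 + 0.0156 + 0.0039) ≈ 15.000 × 0.3320 ≈ 4.980 mg/L.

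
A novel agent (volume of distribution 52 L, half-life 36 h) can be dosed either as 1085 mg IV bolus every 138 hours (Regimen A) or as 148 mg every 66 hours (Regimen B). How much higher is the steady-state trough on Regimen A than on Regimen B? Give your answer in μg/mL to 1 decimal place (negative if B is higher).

0.5 μg/mL

Regimen A: f = (1/2)^(138/36) ≈ 0.0702; Cmin,ss = (1085/52)·f/(1−f) ≈ 1.575 μg/mL.
Regimen B: f = (1/2)^(66/36) ≈ 0.2806; Cmin,ss = (148/52)·f/(1−f) ≈ 1.110 μg/mL.
Difference ≈ 1.575 − 1.110 ≈ 0.465 μg/mL.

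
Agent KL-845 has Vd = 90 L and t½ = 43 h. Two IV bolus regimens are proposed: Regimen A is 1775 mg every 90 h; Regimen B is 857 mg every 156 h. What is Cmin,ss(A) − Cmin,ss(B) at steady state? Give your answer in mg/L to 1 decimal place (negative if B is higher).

5.2 mg/L

Regimen A: f = (1/2)^(90/43) ≈ 0.2344; Cmin,ss = (1775/90)·f/(1−f) ≈ 6.038 mg/L.
Regimen B: f = (1/2)^(156/43) ≈ 0.0809; Cmin,ss = (857/90)·f/(1−f) ≈ 0.838 mg/L.
Difference ≈ 6.038 − 0.838 ≈ 5.200 mg/L.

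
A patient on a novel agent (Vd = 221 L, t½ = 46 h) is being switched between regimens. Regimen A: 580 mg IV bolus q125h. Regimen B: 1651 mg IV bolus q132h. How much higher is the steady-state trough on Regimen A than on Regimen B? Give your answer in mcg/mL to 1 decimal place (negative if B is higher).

Regimen A: f = (1/2)^(125/46) ≈ 0.1520; Cmin,ss = (580/221)·f/(1−f) ≈ 0.470 mcg/mL.
Regimen B: f = (1/2)^(132/46) ≈ 0.1368; Cmin,ss = (1651/221)·f/(1−f) ≈ 1.184 mcg/mL.
Difference ≈ 0.470 − 1.184 ≈ -0.714 mcg/mL.

-0.7 mcg/mL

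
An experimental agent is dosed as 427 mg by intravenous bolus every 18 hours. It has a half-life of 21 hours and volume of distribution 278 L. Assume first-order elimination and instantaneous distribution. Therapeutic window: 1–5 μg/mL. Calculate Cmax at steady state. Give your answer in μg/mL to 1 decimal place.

k = ln2/t½ = ln2/21 ≈ 0.033007 h⁻¹; fraction remaining f = e^(−kτ) = e^(−0.033007×18) ≈ 0.5520.
At steady state, accumulation factor R = 1/(1 − e^(−kτ)) ≈ 2.2321.
Each bolus raises the concentration by D/Vd = 427/278 ≈ 1.536 μg/mL.
Steady-state peak Cmax,ss = C₀·R ≈ 1.536 × 2.2321 ≈ 3.429 μg/mL.
Peak 3.4 μg/mL vs MTC 5 μg/mL: below toxic threshold.

3.4 μg/mL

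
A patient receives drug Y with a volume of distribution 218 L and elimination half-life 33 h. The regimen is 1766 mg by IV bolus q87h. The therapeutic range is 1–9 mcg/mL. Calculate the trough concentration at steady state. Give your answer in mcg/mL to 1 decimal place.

1.6 mcg/mL

k = ln2/t½ = ln2/33 ≈ 0.021004 h⁻¹; fraction remaining f = e^(−kτ) = e^(−0.021004×87) ≈ 0.1608.
Single-dose peak C₀ = D/Vd = 1766/218 ≈ 8.101 mcg/mL.
Steady-state trough Cmin,ss = C₀·f/(1−f) ≈ 8.101 × 0.1608/0.8392 ≈ 1.552 mcg/mL.
Trough 1.6 mcg/mL vs MEC 1 mcg/mL: adequate.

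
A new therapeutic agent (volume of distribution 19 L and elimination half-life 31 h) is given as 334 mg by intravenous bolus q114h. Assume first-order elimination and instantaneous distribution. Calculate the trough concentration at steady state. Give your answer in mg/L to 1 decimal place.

1.5 mg/L

Over one 114-h interval, 114/31 ≈ 3.6774 half-lives elapse, leaving f ≈ 0.0782 of each dose.
Accumulation ratio R = 1/(1 − f) ≈ 1/0.9218 ≈ 1.0848.
Single-dose peak C₀ = D/Vd = 334/19 ≈ 17.579 mg/L.
Steady-state peak Cmax,ss = C₀·R ≈ 17.579 × 1.0848 ≈ 19.070 mg/L.
One interval later, Cmin,ss = Cmax,ss·e^(−kτ) ≈ 19.070 × 0.0782 ≈ 1.491 mg/L.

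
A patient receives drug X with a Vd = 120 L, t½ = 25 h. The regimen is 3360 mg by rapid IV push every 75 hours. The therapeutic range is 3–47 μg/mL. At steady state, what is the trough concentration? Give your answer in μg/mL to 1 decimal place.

4.0 μg/mL

τ = 75 h = 3 half-lives, so f = (1/2)^3 = 0.125.
Accumulation ratio R = 1/(1 − f) = 1/0.875 = 8/7.
Single-dose peak C₀ = D/Vd = 3360/120 = 28 μg/mL.
Steady-state peak Cmax,ss = C₀·R = 28 × 8/7 ≈ 32.000 μg/mL.
Steady-state trough Cmin,ss = Cmax,ss·f ≈ 32.000 × 0.125 ≈ 4.000 μg/mL.
Trough 4.0 μg/mL vs MEC 3 μg/mL: adequate.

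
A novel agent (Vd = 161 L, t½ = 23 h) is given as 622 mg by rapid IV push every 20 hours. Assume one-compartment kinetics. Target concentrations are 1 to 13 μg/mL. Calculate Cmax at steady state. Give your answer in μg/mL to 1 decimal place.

Over one 20-h interval, 20/23 ≈ 0.86957 half-lives elapse, leaving f ≈ 0.5473 of each dose.
At steady state, accumulation factor R = 1/(1 − e^(−kτ)) ≈ 2.2090.
Each bolus raises the concentration by D/Vd = 622/161 ≈ 3.863 μg/mL.
Steady-state peak Cmax,ss = C₀·R ≈ 3.863 × 2.2090 ≈ 8.533 μg/mL.
Peak 8.5 μg/mL vs MTC 13 μg/mL: below toxic threshold.

8.5 μg/mL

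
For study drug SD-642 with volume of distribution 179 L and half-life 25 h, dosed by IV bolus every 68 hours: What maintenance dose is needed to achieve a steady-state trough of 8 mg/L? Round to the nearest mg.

τ/t½ = 68/25 ≈ 2.72, so f = (1/2)^(68/25) ≈ 0.151774.
Cmin,ss = (D/Vd)·f/(1−f), so D = Cmin,ss·Vd·(1−f)/f.
D = 8 × 179 × (1−f)/f ≈ 8 × 179 × 5.58874 ≈ 8003.08 mg.

8003 mg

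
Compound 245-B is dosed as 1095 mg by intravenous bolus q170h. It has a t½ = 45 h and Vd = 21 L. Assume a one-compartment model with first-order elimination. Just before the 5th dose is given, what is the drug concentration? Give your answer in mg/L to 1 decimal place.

f = (1/2)^(τ/t½) = (1/2)^(170/45) ≈ 0.0729.
C₀ = D/Vd = 1095/21 ≈ 52.143 mg/L.
Before the 5th dose, 4 doses have been given. Superposition: Cmin = C₀·(f + f² + … + f^4).
≈ 52.143 × (0.0729 + 0.0053 + 0.0004 + 0.0000) ≈ 52.143 × 0.0786 ≈ 4.098 mg/L.

4.1 mg/L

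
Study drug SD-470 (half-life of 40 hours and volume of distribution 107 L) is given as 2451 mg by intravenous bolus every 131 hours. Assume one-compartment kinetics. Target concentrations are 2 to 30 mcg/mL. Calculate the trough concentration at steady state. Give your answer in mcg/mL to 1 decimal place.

2.6 mcg/mL

k = ln2/t½ = ln2/40 ≈ 0.017329 h⁻¹; fraction remaining f = e^(−kτ) = e^(−0.017329×131) ≈ 0.1033.
At steady state, accumulation factor R = 1/(1 − e^(−kτ)) ≈ 1.1152.
Single-dose peak C₀ = D/Vd = 2451/107 ≈ 22.907 mcg/mL.
Cmax,ss = C₀/(1 − f) ≈ 22.907/0.8967 ≈ 25.546 mcg/mL.
One interval later, Cmin,ss = Cmax,ss·e^(−kτ) ≈ 25.546 × 0.1033 ≈ 2.639 mcg/mL.
Trough 2.6 mcg/mL vs MEC 2 mcg/mL: adequate.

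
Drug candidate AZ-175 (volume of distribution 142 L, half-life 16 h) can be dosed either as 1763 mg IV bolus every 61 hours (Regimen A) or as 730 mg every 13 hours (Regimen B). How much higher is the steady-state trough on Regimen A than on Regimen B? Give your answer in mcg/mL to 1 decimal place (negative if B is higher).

Regimen A: f = (1/2)^(61/16) ≈ 0.0712; Cmin,ss = (1763/142)·f/(1−f) ≈ 0.952 mcg/mL.
Regimen B: f = (1/2)^(13/16) ≈ 0.5694; Cmin,ss = (730/142)·f/(1−f) ≈ 6.798 mcg/mL.
Difference ≈ 0.952 − 6.798 ≈ -5.846 mcg/mL.

-5.8 mcg/mL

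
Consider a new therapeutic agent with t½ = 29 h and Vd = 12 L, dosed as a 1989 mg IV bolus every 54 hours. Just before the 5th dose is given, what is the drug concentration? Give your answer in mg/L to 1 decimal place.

f = (1/2)^(τ/t½) = (1/2)^(54/29) ≈ 0.2751.
C₀ = D/Vd = 1989/12 ≈ 165.750 mg/L.
Before the 5th dose, 4 doses have been given. Superposition: Cmin = C₀·(f + f² + … + f^4).
≈ 165.750 × (0.2751 + 0.0757 + 0.0208 + 0.0057) ≈ 165.750 × 0.3773 ≈ 62.537 mg/L.

62.5 mg/L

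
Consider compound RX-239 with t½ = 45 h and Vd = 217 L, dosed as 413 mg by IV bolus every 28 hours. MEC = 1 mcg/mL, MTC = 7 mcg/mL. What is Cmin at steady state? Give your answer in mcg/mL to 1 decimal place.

3.5 mcg/mL

τ/t½ = 28/45 ≈ 0.62222, so fraction remaining f = (1/2)^(28/45) ≈ 0.6497.
Each bolus raises the concentration by D/Vd = 413/217 ≈ 1.903 mcg/mL.
Steady-state trough Cmin,ss = C₀·f/(1−f) ≈ 1.903 × 0.6497/0.3503 ≈ 3.529 mcg/mL.
Trough 3.5 mcg/mL vs MEC 1 mcg/mL: adequate.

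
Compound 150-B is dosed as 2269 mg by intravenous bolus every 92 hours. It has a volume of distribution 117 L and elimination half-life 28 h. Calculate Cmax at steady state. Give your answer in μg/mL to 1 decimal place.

21.6 μg/mL

Over one 92-h interval, 92/28 ≈ 3.2857 half-lives elapse, leaving f ≈ 0.1025 of each dose.
Accumulation ratio R = 1/(1 − f) ≈ 1/0.8975 ≈ 1.1142.
Single-dose peak C₀ = D/Vd = 2269/117 ≈ 19.393 μg/mL.
Steady-state peak Cmax,ss = C₀·R ≈ 19.393 × 1.1142 ≈ 21.608 μg/mL.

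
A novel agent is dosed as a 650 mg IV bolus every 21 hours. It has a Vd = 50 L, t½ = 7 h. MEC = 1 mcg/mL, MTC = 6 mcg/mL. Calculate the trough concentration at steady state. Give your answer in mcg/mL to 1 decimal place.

The dosing interval is 3 half-lives, so f = 2^(−3) = 0.125.
Accumulation ratio R = 1/(1 − f) = 1/0.875 = 8/7.
Single-dose peak C₀ = D/Vd = 650/50 = 13 mcg/mL.
Steady-state peak Cmax,ss = C₀·R = 13 × 8/7 ≈ 14.857 mcg/mL.
Steady-state trough Cmin,ss = Cmax,ss·f ≈ 14.857 × 0.125 ≈ 1.857 mcg/mL.
Trough 1.9 mcg/mL vs MEC 1 mcg/mL: adequate.

1.9 mcg/mL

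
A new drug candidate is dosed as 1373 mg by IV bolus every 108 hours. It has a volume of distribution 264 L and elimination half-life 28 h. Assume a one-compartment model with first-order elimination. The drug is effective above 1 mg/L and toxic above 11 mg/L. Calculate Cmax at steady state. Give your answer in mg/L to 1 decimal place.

k = ln2/t½ = ln2/28 ≈ 0.024755 h⁻¹; fraction remaining f = e^(−kτ) = e^(−0.024755×108) ≈ 0.0690.
Accumulation ratio R = 1/(1 − f) ≈ 1/0.9310 ≈ 1.0741.
Each bolus raises the concentration by D/Vd = 1373/264 ≈ 5.201 mg/L.
Cmax,ss = C₀/(1 − f) ≈ 5.201/0.9310 ≈ 5.586 mg/L.
Peak 5.6 mg/L vs MTC 11 mg/L: below toxic threshold.

5.6 mg/L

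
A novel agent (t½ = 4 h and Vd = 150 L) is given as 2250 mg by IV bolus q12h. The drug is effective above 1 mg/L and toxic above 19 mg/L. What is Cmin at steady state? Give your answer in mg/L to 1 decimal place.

τ = 12 h = 3 half-lives, so f = (1/2)^3 = 0.125.
Accumulation ratio R = 1/(1 − f) = 1/0.875 = 8/7.
Single-dose peak C₀ = D/Vd = 2250/150 = 15 mg/L.
Steady-state peak Cmax,ss = C₀·R = 15 × 8/7 ≈ 17.143 mg/L.
Steady-state trough Cmin,ss = Cmax,ss·f ≈ 17.143 × 0.125 ≈ 2.143 mg/L.
Trough 2.1 mg/L vs MEC 1 mg/L: adequate.

2.1 mg/L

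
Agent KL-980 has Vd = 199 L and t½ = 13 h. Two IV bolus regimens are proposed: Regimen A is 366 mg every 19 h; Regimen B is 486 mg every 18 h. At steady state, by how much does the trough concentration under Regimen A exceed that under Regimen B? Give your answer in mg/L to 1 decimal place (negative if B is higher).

Regimen A: f = (1/2)^(19/13) ≈ 0.3631; Cmin,ss = (366/199)·f/(1−f) ≈ 1.049 mg/L.
Regimen B: f = (1/2)^(18/13) ≈ 0.3830; Cmin,ss = (486/199)·f/(1−f) ≈ 1.516 mg/L.
Difference ≈ 1.049 − 1.516 ≈ -0.467 mg/L.

-0.5 mg/L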